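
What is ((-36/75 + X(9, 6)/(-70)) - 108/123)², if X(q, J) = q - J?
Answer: 404130609/205922500 ≈ 1.9625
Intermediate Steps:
((-36/75 + X(9, 6)/(-70)) - 108/123)² = ((-36/75 + (9 - 1*6)/(-70)) - 108/123)² = ((-36*1/75 + (9 - 6)*(-1/70)) - 108*1/123)² = ((-12/25 + 3*(-1/70)) - 36/41)² = ((-12/25 - 3/70) - 36/41)² = (-183/350 - 36/41)² = (-20103/14350)² = 404130609/205922500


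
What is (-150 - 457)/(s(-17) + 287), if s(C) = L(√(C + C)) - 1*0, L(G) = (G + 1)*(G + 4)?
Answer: -155999/66899 + 3035*I*√34/66899 ≈ -2.3319 + 0.26453*I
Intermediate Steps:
L(G) = (1 + G)*(4 + G)
s(C) = 4 + 2*C + 5*√2*√C (s(C) = (4 + (√(C + C))² + 5*√(C + C)) - 1*0 = (4 + (√(2*C))² + 5*√(2*C)) + 0 = (4 + (√2*√C)² + 5*(√2*√C)) + 0 = (4 + 2*C + 5*√2*√C) + 0 = 4 + 2*C + 5*√2*√C)
(-150 - 457)/(s(-17) + 287) = (-150 - 457)/((4 + 2*(-17) + 5*√2*√(-17)) + 287) = -607/((4 - 34 + 5*√2*(I*√17)) + 287) = -607/((4 - 34 + 5*I*√34) + 287) = -607/((-30 + 5*I*√34) + 287) = -607/(257 + 5*I*√34)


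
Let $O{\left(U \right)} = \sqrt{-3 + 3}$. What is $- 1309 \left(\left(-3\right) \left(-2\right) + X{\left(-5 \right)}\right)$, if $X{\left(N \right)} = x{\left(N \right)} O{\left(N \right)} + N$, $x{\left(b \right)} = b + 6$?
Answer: $-1309$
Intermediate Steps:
$x{\left(b \right)} = 6 + b$
$O{\left(U \right)} = 0$ ($O{\left(U \right)} = \sqrt{0} = 0$)
$X{\left(N \right)} = N$ ($X{\left(N \right)} = \left(6 + N\right) 0 + N = 0 + N = N$)
$- 1309 \left(\left(-3\right) \left(-2\right) + X{\left(-5 \right)}\right) = - 1309 \left(\left(-3\right) \left(-2\right) - 5\right) = - 1309 \left(6 - 5\right) = \left(-1309\right) 1 = -1309$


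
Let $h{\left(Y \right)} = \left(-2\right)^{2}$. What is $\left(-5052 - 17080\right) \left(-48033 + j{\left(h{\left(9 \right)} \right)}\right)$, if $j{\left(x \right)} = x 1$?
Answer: $1062977828$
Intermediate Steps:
$h{\left(Y \right)} = 4$
$j{\left(x \right)} = x$
$\left(-5052 - 17080\right) \left(-48033 + j{\left(h{\left(9 \right)} \right)}\right) = \left(-5052 - 17080\right) \left(-48033 + 4\right) = \left(-22132\right) \left(-48029\right) = 1062977828$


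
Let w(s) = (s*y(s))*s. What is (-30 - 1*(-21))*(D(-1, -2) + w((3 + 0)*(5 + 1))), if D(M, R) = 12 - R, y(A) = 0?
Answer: -126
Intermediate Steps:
w(s) = 0 (w(s) = (s*0)*s = 0*s = 0)
(-30 - 1*(-21))*(D(-1, -2) + w((3 + 0)*(5 + 1))) = (-30 - 1*(-21))*((12 - 1*(-2)) + 0) = (-30 + 21)*((12 + 2) + 0) = -9*(14 + 0) = -9*14 = -126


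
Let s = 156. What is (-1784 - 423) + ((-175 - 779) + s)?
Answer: -3005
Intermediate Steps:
(-1784 - 423) + ((-175 - 779) + s) = (-1784 - 423) + ((-175 - 779) + 156) = -2207 + (-954 + 156) = -2207 - 798 = -3005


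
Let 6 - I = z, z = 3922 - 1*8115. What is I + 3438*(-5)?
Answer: -12991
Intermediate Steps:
z = -4193 (z = 3922 - 8115 = -4193)
I = 4199 (I = 6 - 1*(-4193) = 6 + 4193 = 4199)
I + 3438*(-5) = 4199 + 3438*(-5) = 4199 - 17190 = -12991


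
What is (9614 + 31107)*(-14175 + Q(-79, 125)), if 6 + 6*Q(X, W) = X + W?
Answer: -1730846105/3 ≈ -5.7695e+8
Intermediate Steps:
Q(X, W) = -1 + W/6 + X/6 (Q(X, W) = -1 + (X + W)/6 = -1 + (W + X)/6 = -1 + (W/6 + X/6) = -1 + W/6 + X/6)
(9614 + 31107)*(-14175 + Q(-79, 125)) = (9614 + 31107)*(-14175 + (-1 + (⅙)*125 + (⅙)*(-79))) = 40721*(-14175 + (-1 + 125/6 - 79/6)) = 40721*(-14175 + 20/3) = 40721*(-42505/3) = -1730846105/3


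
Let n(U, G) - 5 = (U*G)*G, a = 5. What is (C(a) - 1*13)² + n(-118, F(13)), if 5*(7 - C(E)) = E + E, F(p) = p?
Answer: -19873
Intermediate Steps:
n(U, G) = 5 + U*G² (n(U, G) = 5 + (U*G)*G = 5 + (G*U)*G = 5 + U*G²)
C(E) = 7 - 2*E/5 (C(E) = 7 - (E + E)/5 = 7 - 2*E/5)
(C(a) - 1*13)² + n(-118, F(13)) = ((7 - ⅖*5) - 1*13)² + (5 - 118*13²) = ((7 - 2) - 13)² + (5 - 118*169) = (5 - 13)² + (5 - 19942) = (-8)² - 19937 = 64 - 19937 = -19873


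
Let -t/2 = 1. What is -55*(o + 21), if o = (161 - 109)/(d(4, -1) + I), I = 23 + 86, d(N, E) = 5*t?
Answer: -10655/9 ≈ -1183.9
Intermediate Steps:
t = -2 (t = -2*1 = -2)
d(N, E) = -10 (d(N, E) = 5*(-2) = -10)
I = 109
o = 52/99 (o = (161 - 109)/(-10 + 109) = 52/99 ≈ 0.52525)
-55*(o + 21) = -55*(52/99 + 21) = -55*2131/99 = -10655/9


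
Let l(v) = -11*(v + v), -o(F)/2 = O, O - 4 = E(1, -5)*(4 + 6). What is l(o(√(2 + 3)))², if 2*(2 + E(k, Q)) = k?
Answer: 234256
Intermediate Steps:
E(k, Q) = -2 + k/2
O = -11 (O = 4 + (-2 + (½)*1)*(4 + 6) = 4 + (-2 + ½)*10 = 4 - 3/2*10 = 4 - 15 = -11)
o(F) = 22 (o(F) = -2*(-11) = 22)
l(v) = -22*v
l(o(√(2 + 3)))² = (-22*22)² = (-484)² = 234256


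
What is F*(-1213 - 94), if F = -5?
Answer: 6535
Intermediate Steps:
F*(-1213 - 94) = -5*(-1213 - 94) = -5*(-1307) = 6535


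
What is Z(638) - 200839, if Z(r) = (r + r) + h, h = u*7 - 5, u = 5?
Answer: -199533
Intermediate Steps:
h = 30 (h = 5*7 - 5 = 35 - 5 = 30)
Z(r) = 30 + 2*r (Z(r) = (r + r) + 30 = 2*r + 30 = 30 + 2*r)
Z(638) - 200839 = (30 + 2*638) - 200839 = (30 + 1276) - 200839 = 1306 - 200839 = -199533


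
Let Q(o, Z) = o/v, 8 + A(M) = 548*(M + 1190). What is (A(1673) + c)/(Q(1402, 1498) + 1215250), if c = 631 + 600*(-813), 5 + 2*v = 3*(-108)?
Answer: 355894763/399814446 ≈ 0.89015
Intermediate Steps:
A(M) = 652112 + 548*M (A(M) = -8 + 548*(M + 1190) = -8 + 548*(1190 + M) = -8 + (652120 + 548*M) = 652112 + 548*M)
v = -329/2 (v = -5/2 + (3*(-108))/2 = -5/2 + (½)*(-324) = -5/2 - 162 = -329/2 ≈ -164.50)
c = -487169 (c = 631 - 487800 = -487169)
Q(o, Z) = -2*o/329 (Q(o, Z) = o/(-329/2) = o*(-2/329) = -2*o/329)
(A(1673) + c)/(Q(1402, 1498) + 1215250) = ((652112 + 548*1673) - 487169)/(-2/329*1402 + 1215250) = ((652112 + 916804) - 487169)/(-2804/329 + 1215250) = (1568916 - 487169)/(399814446/329) = 1081747*(329/399814446) = 355894763/399814446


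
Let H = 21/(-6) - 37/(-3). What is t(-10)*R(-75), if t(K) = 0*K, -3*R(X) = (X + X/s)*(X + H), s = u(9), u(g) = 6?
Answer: 0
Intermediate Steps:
s = 6
H = 53/6 (H = 21*(-⅙) - 37*(-⅓) = -7/2 + 37/3 = 53/6 ≈ 8.8333)
R(X) = -7*X*(53/6 + X)/18 (R(X) = -(X + X/6)*(X + 53/6)/3 = -(X + X*(⅙))*(53/6 + X)/3 = -(X + X/6)*(53/6 + X)/3 = -7*X/6*(53/6 + X)/3 = -7*X*(53/6 + X)/18)
t(K) = 0
t(-10)*R(-75) = 0*(-7/108*(-75)*(53 + 6*(-75))) = 0*(-7/108*(-75)*(53 - 450)) = 0*(-7/108*(-75)*(-397)) = 0*(-69475/36) = 0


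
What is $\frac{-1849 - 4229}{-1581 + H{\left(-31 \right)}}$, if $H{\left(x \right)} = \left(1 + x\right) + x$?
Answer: $\frac{3039}{821} \approx 3.7016$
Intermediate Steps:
$H{\left(x \right)} = 1 + 2 x$
$\frac{-1849 - 4229}{-1581 + H{\left(-31 \right)}} = \frac{-1849 - 4229}{-1581 + \left(1 + 2 \left(-31\right)\right)} = - \frac{6078}{-1581 + \left(1 - 62\right)} = - \frac{6078}{-1581 - 61} = - \frac{6078}{-1642} = \left(-6078\right) \left(- \frac{1}{1642}\right) = \frac{3039}{821}$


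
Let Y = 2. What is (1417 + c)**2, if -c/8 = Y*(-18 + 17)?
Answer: 2053489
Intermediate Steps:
c = 16 (c = -16*(-18 + 17) = -16*(-1) = -8*(-2) = 16)
(1417 + c)**2 = (1417 + 16)**2 = 1433**2 = 2053489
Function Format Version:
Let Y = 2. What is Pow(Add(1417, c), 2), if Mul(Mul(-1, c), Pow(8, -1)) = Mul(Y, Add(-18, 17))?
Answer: 2053489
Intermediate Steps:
c = 16 (c = Mul(-8, Mul(2, Add(-18, 17))) = Mul(-8, Mul(2, -1)) = Mul(-8, -2) = 16)
Pow(Add(1417, c), 2) = Pow(Add(1417, 16), 2) = Pow(1433, 2) = 2053489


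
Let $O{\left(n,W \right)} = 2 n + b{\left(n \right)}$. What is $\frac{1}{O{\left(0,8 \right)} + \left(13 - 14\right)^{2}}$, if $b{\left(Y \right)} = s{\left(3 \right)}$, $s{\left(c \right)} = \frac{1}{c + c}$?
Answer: $\frac{6}{7} \approx 0.85714$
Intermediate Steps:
$s{\left(c \right)} = \frac{1}{2 c}$
$b{\left(Y \right)} = \frac{1}{6}$ ($b{\left(Y \right)} = \frac{1}{2 \cdot 3} = \frac{1}{2} \cdot \frac{1}{3} = \frac{1}{6}$)
$O{\left(n,W \right)} = \frac{1}{6} + 2 n$ ($O{\left(n,W \right)} = 2 n + \frac{1}{6} = \frac{1}{6} + 2 n$)
$\frac{1}{O{\left(0,8 \right)} + \left(13 - 14\right)^{2}} = \frac{1}{\left(\frac{1}{6} + 2 \cdot 0\right) + \left(13 - 14\right)^{2}} = \frac{1}{\left(\frac{1}{6} + 0\right) + \left(-1\right)^{2}} = \frac{1}{\frac{1}{6} + 1} = \frac{1}{\frac{7}{6}} = \frac{6}{7}$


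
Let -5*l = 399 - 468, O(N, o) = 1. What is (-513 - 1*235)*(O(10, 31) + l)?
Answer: -55352/5 ≈ -11070.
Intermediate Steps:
l = 69/5 (l = -(399 - 468)/5 = -⅕*(-69) = 69/5 ≈ 13.800)
(-513 - 1*235)*(O(10, 31) + l) = (-513 - 1*235)*(1 + 69/5) = (-513 - 235)*(74/5) = -748*74/5 = -55352/5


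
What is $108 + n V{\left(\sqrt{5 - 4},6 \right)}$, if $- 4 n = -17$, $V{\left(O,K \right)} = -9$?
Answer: $\frac{279}{4} \approx 69.75$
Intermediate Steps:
$n = \frac{17}{4}$ ($n = \left(- \frac{1}{4}\right) \left(-17\right) = \frac{17}{4} \approx 4.25$)
$108 + n V{\left(\sqrt{5 - 4},6 \right)} = 108 + \frac{17}{4} \left(-9\right) = 108 - \frac{153}{4} = \frac{279}{4}$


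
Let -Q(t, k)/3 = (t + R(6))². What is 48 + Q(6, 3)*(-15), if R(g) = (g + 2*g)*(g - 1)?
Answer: 414768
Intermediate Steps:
R(g) = 3*g*(-1 + g) (R(g) = (3*g)*(-1 + g) = 3*g*(-1 + g))
Q(t, k) = -3*(90 + t)² (Q(t, k) = -3*(t + 3*6*(-1 + 6))² = -3*(t + 3*6*5)² = -3*(t + 90)² = -3*(90 + t)²)
48 + Q(6, 3)*(-15) = 48 - 3*(90 + 6)²*(-15) = 48 - 3*96²*(-15) = 48 - 3*9216*(-15) = 48 - 27648*(-15) = 48 + 414720 = 414768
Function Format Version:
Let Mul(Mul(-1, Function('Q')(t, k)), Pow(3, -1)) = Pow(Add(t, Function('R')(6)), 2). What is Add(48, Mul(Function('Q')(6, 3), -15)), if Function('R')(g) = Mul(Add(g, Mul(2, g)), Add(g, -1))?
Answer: 414768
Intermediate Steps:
Function('R')(g) = Mul(3, g, Add(-1, g)) (Function('R')(g) = Mul(Mul(3, g), Add(-1, g)) = Mul(3, g, Add(-1, g)))
Function('Q')(t, k) = Mul(-3, Pow(Add(90, t), 2)) (Function('Q')(t, k) = Mul(-3, Pow(Add(t, Mul(3, 6, Add(-1, 6))), 2)) = Mul(-3, Pow(Add(t, Mul(3, 6, 5)), 2)) = Mul(-3, Pow(Add(t, 90), 2)) = Mul(-3, Pow(Add(90, t), 2)))
Add(48, Mul(Function('Q')(6, 3), -15)) = Add(48, Mul(Mul(-3, Pow(Add(90, 6), 2)), -15)) = Add(48, Mul(Mul(-3, Pow(96, 2)), -15)) = Add(48, Mul(Mul(-3, 9216), -15)) = Add(48, Mul(-27648, -15)) = Add(48, 414720) = 414768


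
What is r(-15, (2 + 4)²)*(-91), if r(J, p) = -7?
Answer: 637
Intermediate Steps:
r(-15, (2 + 4)²)*(-91) = -7*(-91) = 637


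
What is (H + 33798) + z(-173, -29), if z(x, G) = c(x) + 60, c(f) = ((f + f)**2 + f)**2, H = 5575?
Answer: 14290568282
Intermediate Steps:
c(f) = (f + 4*f**2)**2 (c(f) = ((2*f)**2 + f)**2 = (4*f**2 + f)**2 = (f + 4*f**2)**2)
z(x, G) = 60 + x**2*(1 + 4*x)**2 (z(x, G) = x**2*(1 + 4*x)**2 + 60 = 60 + x**2*(1 + 4*x)**2)
(H + 33798) + z(-173, -29) = (5575 + 33798) + (60 + (-173)**2*(1 + 4*(-173))**2) = 39373 + (60 + 29929*(1 - 692)**2) = 39373 + (60 + 29929*(-691)**2) = 39373 + (60 + 29929*477481) = 39373 + (60 + 14290528849) = 39373 + 14290528909 = 14290568282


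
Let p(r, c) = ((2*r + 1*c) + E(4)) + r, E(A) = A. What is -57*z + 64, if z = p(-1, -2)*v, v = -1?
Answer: 7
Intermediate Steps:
p(r, c) = 4 + c + 3*r (p(r, c) = ((2*r + 1*c) + 4) + r = ((2*r + c) + 4) + r = ((c + 2*r) + 4) + r = (4 + c + 2*r) + r = 4 + c + 3*r)
z = 1 (z = (4 - 2 + 3*(-1))*(-1) = (4 - 2 - 3)*(-1) = -1*(-1) = 1)
-57*z + 64 = -57*1 + 64 = -57 + 64 = 7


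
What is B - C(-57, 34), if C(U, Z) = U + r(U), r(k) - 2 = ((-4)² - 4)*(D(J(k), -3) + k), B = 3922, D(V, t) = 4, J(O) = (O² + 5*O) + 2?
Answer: 4613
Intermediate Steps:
J(O) = 2 + O² + 5*O
r(k) = 50 + 12*k (r(k) = 2 + ((-4)² - 4)*(4 + k) = 2 + (16 - 4)*(4 + k) = 2 + 12*(4 + k) = 2 + (48 + 12*k) = 50 + 12*k)
C(U, Z) = 50 + 13*U (C(U, Z) = U + (50 + 12*U) = 50 + 13*U)
B - C(-57, 34) = 3922 - (50 + 13*(-57)) = 3922 - (50 - 741) = 3922 - 1*(-691) = 3922 + 691 = 4613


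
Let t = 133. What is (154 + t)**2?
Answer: 82369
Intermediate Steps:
(154 + t)**2 = (154 + 133)**2 = 287**2 = 82369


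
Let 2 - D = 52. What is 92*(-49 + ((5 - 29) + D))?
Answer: -11316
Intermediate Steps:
D = -50 (D = 2 - 1*52 = 2 - 52 = -50)
92*(-49 + ((5 - 29) + D)) = 92*(-49 + ((5 - 29) - 50)) = 92*(-49 + (-24 - 50)) = 92*(-49 - 74) = 92*(-123) = -11316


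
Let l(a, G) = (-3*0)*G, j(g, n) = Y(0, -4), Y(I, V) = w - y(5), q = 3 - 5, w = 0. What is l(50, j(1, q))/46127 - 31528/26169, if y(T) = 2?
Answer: -31528/26169 ≈ -1.2048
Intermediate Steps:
q = -2
Y(I, V) = -2 (Y(I, V) = 0 - 1*2 = 0 - 2 = -2)
j(g, n) = -2
l(a, G) = 0 (l(a, G) = 0*G = 0)
l(50, j(1, q))/46127 - 31528/26169 = 0/46127 - 31528/26169 = 0*(1/46127) - 31528*1/26169 = 0 - 31528/26169 = -31528/26169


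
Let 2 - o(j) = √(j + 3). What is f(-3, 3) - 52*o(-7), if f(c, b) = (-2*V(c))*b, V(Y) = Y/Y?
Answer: -110 + 104*I ≈ -110.0 + 104.0*I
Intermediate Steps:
V(Y) = 1
f(c, b) = -2*b (f(c, b) = (-2*1)*b = -2*b)
o(j) = 2 - √(3 + j) (o(j) = 2 - √(j + 3) = 2 - √(3 + j))
f(-3, 3) - 52*o(-7) = -2*3 - 52*(2 - √(3 - 7)) = -6 - 52*(2 - √(-4)) = -6 - 52*(2 - 2*I) = -6 + (-104 + 104*I) = -110 + 104*I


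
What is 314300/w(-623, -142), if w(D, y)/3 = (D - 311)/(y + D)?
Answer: 40073250/467 ≈ 85810.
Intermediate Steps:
w(D, y) = 3*(-311 + D)/(D + y) (w(D, y) = 3*((D - 311)/(y + D)) = 3*((-311 + D)/(D + y)) = 3*(-311 + D)/(D + y))
314300/w(-623, -142) = 314300/((3*(-311 - 623)/(-623 - 142))) = 314300/((3*(-934)/(-765))) = 314300/((3*(-1/765)*(-934))) = 314300/(934/255) = 314300*(255/934) = 40073250/467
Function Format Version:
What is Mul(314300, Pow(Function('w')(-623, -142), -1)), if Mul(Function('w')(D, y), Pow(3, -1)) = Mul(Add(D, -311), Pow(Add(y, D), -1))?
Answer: Rational(40073250, 467) ≈ 85810.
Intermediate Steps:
Function('w')(D, y) = Mul(3, Pow(Add(D, y), -1), Add(-311, D)) (Function('w')(D, y) = Mul(3, Mul(Add(D, -311), Pow(Add(y, D), -1))) = Mul(3, Mul(Add(-311, D), Pow(Add(D, y), -1))) = Mul(3, Mul(Pow(Add(D, y), -1), Add(-311, D))) = Mul(3, Pow(Add(D, y), -1), Add(-311, D)))
Mul(314300, Pow(Function('w')(-623, -142), -1)) = Mul(314300, Pow(Mul(3, Pow(Add(-623, -142), -1), Add(-311, -623)), -1)) = Mul(314300, Pow(Mul(3, Pow(-765, -1), -934), -1)) = Mul(314300, Pow(Mul(3, Rational(-1, 765), -934), -1)) = Mul(314300, Pow(Rational(934, 255), -1)) = Mul(314300, Rational(255, 934)) = Rational(40073250, 467)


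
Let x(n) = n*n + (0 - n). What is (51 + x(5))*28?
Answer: 1988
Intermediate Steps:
x(n) = n² - n
(51 + x(5))*28 = (51 + 5*(-1 + 5))*28 = (51 + 5*4)*28 = (51 + 20)*28 = 71*28 = 1988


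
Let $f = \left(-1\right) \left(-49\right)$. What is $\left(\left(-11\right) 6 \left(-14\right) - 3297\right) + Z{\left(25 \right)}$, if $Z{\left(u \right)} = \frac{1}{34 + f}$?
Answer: $- \frac{196958}{83} \approx -2373.0$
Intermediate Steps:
$f = 49$
$Z{\left(u \right)} = \frac{1}{83}$ ($Z{\left(u \right)} = \frac{1}{34 + 49} = \frac{1}{83}$)
$\left(\left(-11\right) 6 \left(-14\right) - 3297\right) + Z{\left(25 \right)} = \left(\left(-11\right) 6 \left(-14\right) - 3297\right) + \frac{1}{83} = \left(\left(-66\right) \left(-14\right) - 3297\right) + \frac{1}{83} = \left(924 - 3297\right) + \frac{1}{83} = -2373 + \frac{1}{83} = - \frac{196958}{83}$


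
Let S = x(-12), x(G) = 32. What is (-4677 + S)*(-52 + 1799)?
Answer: -8114815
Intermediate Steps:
S = 32
(-4677 + S)*(-52 + 1799) = (-4677 + 32)*(-52 + 1799) = -4645*1747 = -8114815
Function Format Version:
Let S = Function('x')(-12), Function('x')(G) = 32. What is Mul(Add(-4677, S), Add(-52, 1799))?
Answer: -8114815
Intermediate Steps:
S = 32
Mul(Add(-4677, S), Add(-52, 1799)) = Mul(Add(-4677, 32), Add(-52, 1799)) = Mul(-4645, 1747) = -8114815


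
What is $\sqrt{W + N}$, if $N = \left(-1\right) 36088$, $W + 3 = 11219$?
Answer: $2 i \sqrt{6218} \approx 157.71 i$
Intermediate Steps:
$W = 11216$ ($W = -3 + 11219 = 11216$)
$N = -36088$
$\sqrt{W + N} = \sqrt{11216 - 36088} = \sqrt{-24872} = 2 i \sqrt{6218}$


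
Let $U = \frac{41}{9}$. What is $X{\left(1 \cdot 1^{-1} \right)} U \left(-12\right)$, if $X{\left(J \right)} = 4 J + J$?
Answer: $- \frac{820}{3} \approx -273.33$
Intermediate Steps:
$U = \frac{41}{9}$ ($U = 41 \cdot \frac{1}{9} = \frac{41}{9} \approx 4.5556$)
$X{\left(J \right)} = 5 J$
$X{\left(1 \cdot 1^{-1} \right)} U \left(-12\right) = 5 \cdot 1 \cdot 1^{-1} \cdot \frac{41}{9} \left(-12\right) = 5 \cdot 1 \cdot 1 \cdot \frac{41}{9} \left(-12\right) = 5 \cdot 1 \cdot \frac{41}{9} \left(-12\right) = 5 \cdot \frac{41}{9} \left(-12\right) = \frac{205}{9} \left(-12\right) = - \frac{820}{3}$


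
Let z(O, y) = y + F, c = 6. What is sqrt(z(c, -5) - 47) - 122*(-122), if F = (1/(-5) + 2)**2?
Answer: 14884 + I*sqrt(1219)/5 ≈ 14884.0 + 6.9828*I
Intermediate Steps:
F = 81/25 (F = (-1/5 + 2)**2 = (9/5)**2 = 81/25 ≈ 3.2400)
z(O, y) = 81/25 + y (z(O, y) = y + 81/25 = 81/25 + y)
sqrt(z(c, -5) - 47) - 122*(-122) = sqrt((81/25 - 5) - 47) - 122*(-122) = sqrt(-44/25 - 47) + 14884 = sqrt(-1219/25) + 14884 = I*sqrt(1219)/5 + 14884 = 14884 + I*sqrt(1219)/5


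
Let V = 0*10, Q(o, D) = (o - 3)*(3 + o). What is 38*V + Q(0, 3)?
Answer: -9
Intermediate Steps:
Q(o, D) = (-3 + o)*(3 + o)
V = 0
38*V + Q(0, 3) = 38*0 + (-9 + 0²) = 0 + (-9 + 0) = 0 - 9 = -9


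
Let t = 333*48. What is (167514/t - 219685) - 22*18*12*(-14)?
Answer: -407982329/2664 ≈ -1.5315e+5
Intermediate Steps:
t = 15984
(167514/t - 219685) - 22*18*12*(-14) = (167514/15984 - 219685) - 22*18*12*(-14) = (167514*(1/15984) - 219685) - 4752*(-14) = (27919/2664 - 219685) - 22*(-3024) = -585212921/2664 + 66528 = -407982329/2664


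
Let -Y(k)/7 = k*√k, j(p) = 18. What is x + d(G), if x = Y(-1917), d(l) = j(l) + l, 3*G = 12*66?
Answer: 282 + 40257*I*√213 ≈ 282.0 + 5.8753e+5*I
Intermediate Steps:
Y(k) = -7*k^(3/2) (Y(k) = -7*k*√k = -7*k^(3/2))
G = 264 (G = (12*66)/3 = (⅓)*792 = 264)
d(l) = 18 + l
x = 40257*I*√213 (x = -(-40257)*I*√213 = 40257*I*√213 ≈ 5.8753e+5*I)
x + d(G) = 40257*I*√213 + (18 + 264) = 40257*I*√213 + 282 = 282 + 40257*I*√213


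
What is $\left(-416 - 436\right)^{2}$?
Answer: $725904$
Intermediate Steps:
$\left(-416 - 436\right)^{2} = \left(-852\right)^{2} = 725904$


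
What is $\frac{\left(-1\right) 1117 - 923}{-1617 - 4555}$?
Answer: $\frac{510}{1543} \approx 0.33052$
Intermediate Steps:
$\frac{\left(-1\right) 1117 - 923}{-1617 - 4555} = \frac{-1117 - 923}{-6172} = \left(-2040\right) \left(- \frac{1}{6172}\right) = \frac{510}{1543}$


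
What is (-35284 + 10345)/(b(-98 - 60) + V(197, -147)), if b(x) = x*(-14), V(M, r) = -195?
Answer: -24939/2017 ≈ -12.364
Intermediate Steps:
b(x) = -14*x
(-35284 + 10345)/(b(-98 - 60) + V(197, -147)) = (-35284 + 10345)/(-14*(-98 - 60) - 195) = -24939/(-14*(-158) - 195) = -24939/(2212 - 195) = -24939/2017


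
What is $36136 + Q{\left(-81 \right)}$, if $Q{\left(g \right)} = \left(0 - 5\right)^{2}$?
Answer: $36161$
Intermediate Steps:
$Q{\left(g \right)} = 25$ ($Q{\left(g \right)} = \left(-5\right)^{2} = 25$)
$36136 + Q{\left(-81 \right)} = 36136 + 25 = 36161$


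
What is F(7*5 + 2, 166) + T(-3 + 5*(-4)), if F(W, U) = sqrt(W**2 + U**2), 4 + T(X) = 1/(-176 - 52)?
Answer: -913/228 + 5*sqrt(1157) ≈ 166.07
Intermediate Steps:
T(X) = -913/228 (T(X) = -4 + 1/(-176 - 52) = -4 + 1/(-228) = -4 - 1/228 = -913/228)
F(W, U) = sqrt(U**2 + W**2)
F(7*5 + 2, 166) + T(-3 + 5*(-4)) = sqrt(166**2 + (7*5 + 2)**2) - 913/228 = sqrt(27556 + (35 + 2)**2) - 913/228 = sqrt(27556 + 37**2) - 913/228 = sqrt(27556 + 1369) - 913/228 = sqrt(28925) - 913/228 = 5*sqrt(1157) - 913/228 = -913/228 + 5*sqrt(1157)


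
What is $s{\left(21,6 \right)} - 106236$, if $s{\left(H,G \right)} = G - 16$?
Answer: $-106246$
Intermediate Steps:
$s{\left(H,G \right)} = -16 + G$
$s{\left(21,6 \right)} - 106236 = \left(-16 + 6\right) - 106236 = -10 - 106236 = -106246$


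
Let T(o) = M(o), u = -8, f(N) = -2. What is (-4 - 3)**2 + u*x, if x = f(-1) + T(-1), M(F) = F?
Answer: 73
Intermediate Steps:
T(o) = o
x = -3 (x = -2 - 1 = -3)
(-4 - 3)**2 + u*x = (-4 - 3)**2 - 8*(-3) = (-7)**2 + 24 = 49 + 24 = 73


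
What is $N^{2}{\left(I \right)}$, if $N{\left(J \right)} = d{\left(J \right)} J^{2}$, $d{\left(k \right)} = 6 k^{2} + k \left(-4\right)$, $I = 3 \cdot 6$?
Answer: $367876214784$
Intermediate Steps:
$I = 18$
$d{\left(k \right)} = - 4 k + 6 k^{2}$ ($d{\left(k \right)} = 6 k^{2} - 4 k = - 4 k + 6 k^{2}$)
$N{\left(J \right)} = 2 J^{3} \left(-2 + 3 J\right)$ ($N{\left(J \right)} = 2 J \left(-2 + 3 J\right) J^{2} = 2 J^{3} \left(-2 + 3 J\right)$)
$N^{2}{\left(I \right)} = \left(18^{3} \left(-4 + 6 \cdot 18\right)\right)^{2} = \left(5832 \left(-4 + 108\right)\right)^{2} = \left(5832 \cdot 104\right)^{2} = 606528^{2} = 367876214784$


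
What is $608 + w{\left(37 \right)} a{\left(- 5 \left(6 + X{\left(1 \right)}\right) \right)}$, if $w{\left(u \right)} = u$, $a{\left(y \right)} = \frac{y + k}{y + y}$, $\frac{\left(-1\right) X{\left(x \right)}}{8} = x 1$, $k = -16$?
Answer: $\frac{5969}{10} \approx 596.9$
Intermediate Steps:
$X{\left(x \right)} = - 8 x$ ($X{\left(x \right)} = - 8 x 1 = - 8 x$)
$a{\left(y \right)} = \frac{-16 + y}{2 y}$ ($a{\left(y \right)} = \frac{y - 16}{y + y} = \frac{-16 + y}{2 y}$)
$608 + w{\left(37 \right)} a{\left(- 5 \left(6 + X{\left(1 \right)}\right) \right)} = 608 + 37 \frac{-16 - 5 \left(6 - 8\right)}{2 \left(- 5 \left(6 - 8\right)\right)} = 608 + 37 \frac{-16 - -10}{2 \left(\left(-5\right) \left(-2\right)\right)} = 608 + 37 \frac{-16 + 10}{2 \cdot 10} = 608 + 37 \cdot \frac{1}{2} \cdot \frac{1}{10} \left(-6\right) = 608 + 37 \left(- \frac{3}{10}\right) = 608 - \frac{111}{10} = \frac{5969}{10}$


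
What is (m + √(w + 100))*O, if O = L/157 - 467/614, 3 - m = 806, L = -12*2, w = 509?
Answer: 70708165/96398 - 88055*√609/96398 ≈ 710.96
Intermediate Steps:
L = -24
m = -803 (m = 3 - 1*806 = 3 - 806 = -803)
O = -88055/96398 (O = -24/157 - 467/614 = -88055/96398 ≈ -0.91345)
(m + √(w + 100))*O = (-803 + √(509 + 100))*(-88055/96398) = (-803 + √609)*(-88055/96398) = 70708165/96398 - 88055*√609/96398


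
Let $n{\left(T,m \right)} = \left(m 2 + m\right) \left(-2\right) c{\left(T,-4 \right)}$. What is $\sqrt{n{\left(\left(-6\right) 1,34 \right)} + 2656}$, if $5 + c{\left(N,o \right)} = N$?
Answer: $70$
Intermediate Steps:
$c{\left(N,o \right)} = -5 + N$
$n{\left(T,m \right)} = - 6 m \left(-5 + T\right)$ ($n{\left(T,m \right)} = \left(m 2 + m\right) \left(-2\right) \left(-5 + T\right) = \left(2 m + m\right) \left(-2\right) \left(-5 + T\right) = 3 m \left(-2\right) \left(-5 + T\right) = - 6 m \left(-5 + T\right)$)
$\sqrt{n{\left(\left(-6\right) 1,34 \right)} + 2656} = \sqrt{6 \cdot 34 \left(5 - \left(-6\right) 1\right) + 2656} = \sqrt{6 \cdot 34 \left(5 - -6\right) + 2656} = \sqrt{6 \cdot 34 \left(5 + 6\right) + 2656} = \sqrt{6 \cdot 34 \cdot 11 + 2656} = \sqrt{2244 + 2656} = \sqrt{4900} = 70$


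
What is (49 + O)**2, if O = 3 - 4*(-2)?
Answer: 3600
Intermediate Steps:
O = 11 (O = 3 + 8 = 11)
(49 + O)**2 = (49 + 11)**2 = 60**2 = 3600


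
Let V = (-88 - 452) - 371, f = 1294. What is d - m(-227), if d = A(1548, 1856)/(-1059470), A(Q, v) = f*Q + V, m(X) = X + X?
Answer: 478997179/1059470 ≈ 452.11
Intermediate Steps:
m(X) = 2*X
V = -911 (V = -540 - 371 = -911)
A(Q, v) = -911 + 1294*Q (A(Q, v) = 1294*Q - 911 = -911 + 1294*Q)
d = -2002201/1059470 (d = (-911 + 1294*1548)/(-1059470) = (-911 + 2003112)*(-1/1059470) = 2002201*(-1/1059470) = -2002201/1059470 ≈ -1.8898)
d - m(-227) = -2002201/1059470 - 2*(-227) = -2002201/1059470 - 1*(-454) = -2002201/1059470 + 454 = 478997179/1059470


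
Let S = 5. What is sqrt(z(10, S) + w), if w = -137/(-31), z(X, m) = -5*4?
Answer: I*sqrt(14973)/31 ≈ 3.9472*I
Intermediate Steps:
z(X, m) = -20
w = 137/31 (w = -137*(-1/31) = 137/31 ≈ 4.4194)
sqrt(z(10, S) + w) = sqrt(-20 + 137/31) = sqrt(-483/31) = I*sqrt(14973)/31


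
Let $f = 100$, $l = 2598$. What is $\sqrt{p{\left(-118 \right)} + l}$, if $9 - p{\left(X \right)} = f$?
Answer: $\sqrt{2507} \approx 50.07$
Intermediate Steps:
$p{\left(X \right)} = -91$ ($p{\left(X \right)} = 9 - 100 = -91$)
$\sqrt{p{\left(-118 \right)} + l} = \sqrt{-91 + 2598} = \sqrt{2507}$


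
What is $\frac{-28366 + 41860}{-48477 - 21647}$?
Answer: $- \frac{6747}{35062} \approx -0.19243$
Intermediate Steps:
$\frac{-28366 + 41860}{-48477 - 21647} = \frac{13494}{-70124} = 13494 \left(- \frac{1}{70124}\right) = - \frac{6747}{35062}$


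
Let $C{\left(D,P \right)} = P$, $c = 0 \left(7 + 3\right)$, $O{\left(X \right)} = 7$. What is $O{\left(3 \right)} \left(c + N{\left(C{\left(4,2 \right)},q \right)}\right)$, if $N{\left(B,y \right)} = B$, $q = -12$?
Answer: $14$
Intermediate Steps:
$c = 0$ ($c = 0 \cdot 10 = 0$)
$O{\left(3 \right)} \left(c + N{\left(C{\left(4,2 \right)},q \right)}\right) = 7 \left(0 + 2\right) = 7 \cdot 2 = 14$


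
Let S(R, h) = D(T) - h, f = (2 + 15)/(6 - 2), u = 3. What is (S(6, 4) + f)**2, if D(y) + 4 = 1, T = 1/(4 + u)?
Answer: 121/16 ≈ 7.5625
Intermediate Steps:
T = 1/7 (T = 1/(4 + 3) = 1/7 ≈ 0.14286)
D(y) = -3 (D(y) = -4 + 1 = -3)
f = 17/4 ≈ 4.2500
S(R, h) = -3 - h
(S(6, 4) + f)**2 = ((-3 - 1*4) + 17/4)**2 = ((-3 - 4) + 17/4)**2 = (-7 + 17/4)**2 = (-11/4)**2 = 121/16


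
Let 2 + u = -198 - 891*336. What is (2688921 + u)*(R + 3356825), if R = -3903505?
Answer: -1306207124600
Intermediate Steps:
u = -299576 (u = -2 + (-198 - 891*336) = -2 + (-198 - 299376) = -2 - 299574 = -299576)
(2688921 + u)*(R + 3356825) = (2688921 - 299576)*(-3903505 + 3356825) = 2389345*(-546680) = -1306207124600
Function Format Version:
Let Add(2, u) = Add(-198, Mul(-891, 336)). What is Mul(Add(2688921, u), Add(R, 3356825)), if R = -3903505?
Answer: -1306207124600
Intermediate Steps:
u = -299576 (u = Add(-2, Add(-198, Mul(-891, 336))) = Add(-2, Add(-198, -299376)) = Add(-2, -299574) = -299576)
Mul(Add(2688921, u), Add(R, 3356825)) = Mul(Add(2688921, -299576), Add(-3903505, 3356825)) = Mul(2389345, -546680) = -1306207124600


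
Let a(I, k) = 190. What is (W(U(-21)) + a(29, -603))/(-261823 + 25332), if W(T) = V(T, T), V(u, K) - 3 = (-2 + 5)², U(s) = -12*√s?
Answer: -202/236491 ≈ -0.00085416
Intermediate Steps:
V(u, K) = 12 (V(u, K) = 3 + (-2 + 5)² = 3 + 3² = 3 + 9 = 12)
W(T) = 12
(W(U(-21)) + a(29, -603))/(-261823 + 25332) = (12 + 190)/(-261823 + 25332) = 202/(-236491) = 202*(-1/236491) = -202/236491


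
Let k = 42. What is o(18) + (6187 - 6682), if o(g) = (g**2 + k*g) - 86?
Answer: 499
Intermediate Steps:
o(g) = -86 + g**2 + 42*g (o(g) = (g**2 + 42*g) - 86 = -86 + g**2 + 42*g)
o(18) + (6187 - 6682) = (-86 + 18**2 + 42*18) + (6187 - 6682) = (-86 + 324 + 756) - 495 = 994 - 495 = 499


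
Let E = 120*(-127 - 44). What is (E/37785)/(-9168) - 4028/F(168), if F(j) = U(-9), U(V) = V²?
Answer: -3875970607/77942898 ≈ -49.728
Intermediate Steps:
E = -20520 (E = 120*(-171) = -20520)
F(j) = 81 (F(j) = (-9)² = 81)
(E/37785)/(-9168) - 4028/F(168) = -20520/37785/(-9168) - 4028/81 = -20520*1/37785*(-1/9168) - 4028*1/81 = -1368/2519*(-1/9168) - 4028/81 = 57/962258 - 4028/81 = -3875970607/77942898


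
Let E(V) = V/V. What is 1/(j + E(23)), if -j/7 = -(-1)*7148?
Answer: -1/50035 ≈ -1.9986e-5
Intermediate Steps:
E(V) = 1
j = -50036 (j = -(-7)*(-1*7148) = -(-7)*(-7148) = -7*7148 = -50036)
1/(j + E(23)) = 1/(-50036 + 1) = 1/(-50035) = -1/50035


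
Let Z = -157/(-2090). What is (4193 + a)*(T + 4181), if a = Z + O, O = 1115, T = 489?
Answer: 5180840559/209 ≈ 2.4789e+7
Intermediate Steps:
Z = 157/2090 (Z = -157*(-1/2090) = 157/2090 ≈ 0.075120)
a = 2330507/2090 (a = 157/2090 + 1115 = 2330507/2090 ≈ 1115.1)
(4193 + a)*(T + 4181) = (4193 + 2330507/2090)*(489 + 4181) = (11093877/2090)*4670 = 5180840559/209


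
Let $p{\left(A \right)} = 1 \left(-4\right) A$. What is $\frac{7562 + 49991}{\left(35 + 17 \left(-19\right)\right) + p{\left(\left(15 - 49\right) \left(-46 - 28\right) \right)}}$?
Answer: $- \frac{57553}{10352} \approx -5.5596$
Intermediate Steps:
$p{\left(A \right)} = - 4 A$
$\frac{7562 + 49991}{\left(35 + 17 \left(-19\right)\right) + p{\left(\left(15 - 49\right) \left(-46 - 28\right) \right)}} = \frac{7562 + 49991}{\left(35 + 17 \left(-19\right)\right) - 4 \left(15 - 49\right) \left(-46 - 28\right)} = \frac{57553}{\left(35 - 323\right) - 4 \left(\left(-34\right) \left(-74\right)\right)} = \frac{57553}{-288 - 10064} = \frac{57553}{-10352} = 57553 \left(- \frac{1}{10352}\right) = - \frac{57553}{10352}$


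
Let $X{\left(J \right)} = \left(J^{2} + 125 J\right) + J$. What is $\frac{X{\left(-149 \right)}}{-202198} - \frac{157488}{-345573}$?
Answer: $\frac{10219826651}{23291389818} \approx 0.43878$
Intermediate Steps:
$X{\left(J \right)} = J^{2} + 126 J$
$\frac{X{\left(-149 \right)}}{-202198} - \frac{157488}{-345573} = \frac{\left(-149\right) \left(126 - 149\right)}{-202198} - \frac{157488}{-345573} = \left(-149\right) \left(-23\right) \left(- \frac{1}{202198}\right) - - \frac{52496}{115191} = 3427 \left(- \frac{1}{202198}\right) + \frac{52496}{115191} = - \frac{3427}{202198} + \frac{52496}{115191} = \frac{10219826651}{23291389818}$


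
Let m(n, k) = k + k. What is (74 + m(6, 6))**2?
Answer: 7396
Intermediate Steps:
m(n, k) = 2*k
(74 + m(6, 6))**2 = (74 + 2*6)**2 = (74 + 12)**2 = 86**2 = 7396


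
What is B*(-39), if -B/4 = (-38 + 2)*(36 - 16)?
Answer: -112320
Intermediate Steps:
B = 2880 (B = -4*(-38 + 2)*(36 - 16) = -(-144)*20 = -4*(-720) = 2880)
B*(-39) = 2880*(-39) = -112320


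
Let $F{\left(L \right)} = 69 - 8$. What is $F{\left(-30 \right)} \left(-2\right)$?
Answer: $-122$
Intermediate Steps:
$F{\left(L \right)} = 61$ ($F{\left(L \right)} = 69 - 8 = 61$)
$F{\left(-30 \right)} \left(-2\right) = 61 \left(-2\right) = -122$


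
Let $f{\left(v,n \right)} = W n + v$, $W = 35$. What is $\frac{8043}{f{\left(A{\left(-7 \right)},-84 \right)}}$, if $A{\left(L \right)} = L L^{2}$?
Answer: $- \frac{1149}{469} \approx -2.4499$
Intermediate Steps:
$A{\left(L \right)} = L^{3}$
$f{\left(v,n \right)} = v + 35 n$ ($f{\left(v,n \right)} = 35 n + v = v + 35 n$)
$\frac{8043}{f{\left(A{\left(-7 \right)},-84 \right)}} = \frac{8043}{\left(-7\right)^{3} + 35 \left(-84\right)} = \frac{8043}{-343 - 2940} = \frac{8043}{-3283} = 8043 \left(- \frac{1}{3283}\right) = - \frac{1149}{469}$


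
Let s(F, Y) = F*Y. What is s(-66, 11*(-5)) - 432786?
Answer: -429156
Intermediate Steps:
s(-66, 11*(-5)) - 432786 = -726*(-5) - 432786 = -66*(-55) - 432786 = 3630 - 432786 = -429156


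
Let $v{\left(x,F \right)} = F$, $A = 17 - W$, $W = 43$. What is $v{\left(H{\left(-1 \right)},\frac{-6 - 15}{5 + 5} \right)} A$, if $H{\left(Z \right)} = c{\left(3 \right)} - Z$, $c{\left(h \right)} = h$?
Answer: $\frac{273}{5} \approx 54.6$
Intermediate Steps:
$A = -26$ ($A = 17 - 43 = -26$)
$H{\left(Z \right)} = 3 - Z$
$v{\left(H{\left(-1 \right)},\frac{-6 - 15}{5 + 5} \right)} A = \frac{-6 - 15}{5 + 5} \left(-26\right) = - \frac{21}{10} \left(-26\right) = \left(-21\right) \frac{1}{10} \left(-26\right) = \left(- \frac{21}{10}\right) \left(-26\right) = \frac{273}{5}$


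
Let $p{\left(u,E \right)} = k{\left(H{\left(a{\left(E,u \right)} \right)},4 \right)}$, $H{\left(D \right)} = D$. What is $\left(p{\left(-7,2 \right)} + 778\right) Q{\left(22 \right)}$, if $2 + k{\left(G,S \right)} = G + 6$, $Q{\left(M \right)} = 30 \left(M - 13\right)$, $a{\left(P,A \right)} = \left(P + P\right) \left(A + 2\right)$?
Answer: $205740$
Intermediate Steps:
$a{\left(P,A \right)} = 2 P \left(2 + A\right)$
$Q{\left(M \right)} = -390 + 30 M$ ($Q{\left(M \right)} = 30 \left(-13 + M\right) = -390 + 30 M$)
$k{\left(G,S \right)} = 4 + G$ ($k{\left(G,S \right)} = -2 + \left(G + 6\right) = -2 + \left(6 + G\right) = 4 + G$)
$p{\left(u,E \right)} = 4 + 2 E \left(2 + u\right)$
$\left(p{\left(-7,2 \right)} + 778\right) Q{\left(22 \right)} = \left(\left(4 + 2 \cdot 2 \left(2 - 7\right)\right) + 778\right) \left(-390 + 30 \cdot 22\right) = \left(\left(4 + 2 \cdot 2 \left(-5\right)\right) + 778\right) \left(-390 + 660\right) = \left(\left(4 - 20\right) + 778\right) 270 = \left(-16 + 778\right) 270 = 762 \cdot 270 = 205740$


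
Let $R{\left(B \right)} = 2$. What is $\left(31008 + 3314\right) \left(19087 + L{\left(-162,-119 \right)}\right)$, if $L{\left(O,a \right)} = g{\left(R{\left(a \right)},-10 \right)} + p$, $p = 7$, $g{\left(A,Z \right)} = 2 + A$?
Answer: $655481556$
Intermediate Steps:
$L{\left(O,a \right)} = 11$ ($L{\left(O,a \right)} = \left(2 + 2\right) + 7 = 4 + 7 = 11$)
$\left(31008 + 3314\right) \left(19087 + L{\left(-162,-119 \right)}\right) = \left(31008 + 3314\right) \left(19087 + 11\right) = 34322 \cdot 19098 = 655481556$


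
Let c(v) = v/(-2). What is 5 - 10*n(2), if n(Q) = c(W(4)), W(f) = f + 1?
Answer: 30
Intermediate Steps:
W(f) = 1 + f
c(v) = -v/2 (c(v) = v*(-1/2) = -v/2)
n(Q) = -5/2 (n(Q) = -(1 + 4)/2 = -1/2*5 = -5/2)
5 - 10*n(2) = 5 - 10*(-5/2) = 5 + 25 = 30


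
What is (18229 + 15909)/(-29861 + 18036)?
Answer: -34138/11825 ≈ -2.8869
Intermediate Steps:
(18229 + 15909)/(-29861 + 18036) = 34138/(-11825) = 34138*(-1/11825) = -34138/11825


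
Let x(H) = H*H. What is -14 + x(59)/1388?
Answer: -15951/1388 ≈ -11.492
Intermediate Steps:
x(H) = H**2
-14 + x(59)/1388 = -14 + 59**2/1388 = -14 + 3481*(1/1388) = -14 + 3481/1388 = -15951/1388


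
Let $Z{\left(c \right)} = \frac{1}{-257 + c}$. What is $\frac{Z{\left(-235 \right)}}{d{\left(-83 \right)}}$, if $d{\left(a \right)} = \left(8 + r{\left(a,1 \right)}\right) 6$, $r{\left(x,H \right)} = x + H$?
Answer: $\frac{1}{218448} \approx 4.5777 \cdot 10^{-6}$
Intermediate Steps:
$r{\left(x,H \right)} = H + x$
$d{\left(a \right)} = 54 + 6 a$ ($d{\left(a \right)} = \left(8 + \left(1 + a\right)\right) 6 = \left(9 + a\right) 6 = 54 + 6 a$)
$\frac{Z{\left(-235 \right)}}{d{\left(-83 \right)}} = \frac{1}{\left(-257 - 235\right) \left(54 + 6 \left(-83\right)\right)} = \frac{1}{\left(-492\right) \left(54 - 498\right)} = - \frac{1}{492 \left(-444\right)} = \left(- \frac{1}{492}\right) \left(- \frac{1}{444}\right) = \frac{1}{218448}$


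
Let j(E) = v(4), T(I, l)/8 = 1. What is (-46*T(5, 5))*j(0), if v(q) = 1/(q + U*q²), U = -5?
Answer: 92/19 ≈ 4.8421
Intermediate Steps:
T(I, l) = 8 (T(I, l) = 8*1 = 8)
v(q) = 1/(q - 5*q²)
j(E) = -1/76 (j(E) = -1/(4*(-1 + 5*4)) = -1*¼/(-1 + 20) = -1*¼/19 = -1*¼*1/19 = -1/76)
(-46*T(5, 5))*j(0) = -46*8*(-1/76) = -368*(-1/76) = 92/19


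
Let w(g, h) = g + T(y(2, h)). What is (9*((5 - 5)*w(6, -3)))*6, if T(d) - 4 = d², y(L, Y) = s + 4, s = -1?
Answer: 0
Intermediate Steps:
y(L, Y) = 3 (y(L, Y) = -1 + 4 = 3)
T(d) = 4 + d²
w(g, h) = 13 + g (w(g, h) = g + (4 + 3²) = g + (4 + 9) = g + 13 = 13 + g)
(9*((5 - 5)*w(6, -3)))*6 = (9*((5 - 5)*(13 + 6)))*6 = (9*(0*19))*6 = (9*0)*6 = 0*6 = 0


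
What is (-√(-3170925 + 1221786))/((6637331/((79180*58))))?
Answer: -13777320*I*√216571/6637331 ≈ -965.99*I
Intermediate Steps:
(-√(-3170925 + 1221786))/((6637331/((79180*58)))) = (-√(-1949139))/((6637331/4592440)) = (-3*I*√216571)/((6637331*(1/4592440))) = (-3*I*√216571)/(6637331/4592440) = -3*I*√216571*(4592440/6637331) = -13777320*I*√216571/6637331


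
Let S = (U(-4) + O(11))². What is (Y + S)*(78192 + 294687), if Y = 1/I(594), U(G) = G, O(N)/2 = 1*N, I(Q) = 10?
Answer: 1208500839/10 ≈ 1.2085e+8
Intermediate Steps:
O(N) = 2*N (O(N) = 2*(1*N) = 2*N)
Y = ⅒ (Y = 1/10 = ⅒ ≈ 0.10000)
S = 324 (S = (-4 + 2*11)² = (-4 + 22)² = 18² = 324)
(Y + S)*(78192 + 294687) = (⅒ + 324)*(78192 + 294687) = (3241/10)*372879 = 1208500839/10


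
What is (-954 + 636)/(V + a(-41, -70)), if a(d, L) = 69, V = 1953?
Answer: -53/337 ≈ -0.15727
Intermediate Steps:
(-954 + 636)/(V + a(-41, -70)) = (-954 + 636)/(1953 + 69) = -318/2022 = -318*1/2022 = -53/337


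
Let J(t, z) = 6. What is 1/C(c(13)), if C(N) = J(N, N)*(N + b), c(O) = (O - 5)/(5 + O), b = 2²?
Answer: 3/80 ≈ 0.037500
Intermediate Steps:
b = 4
c(O) = (-5 + O)/(5 + O)
C(N) = 24 + 6*N (C(N) = 6*(N + 4) = 6*(4 + N) = 24 + 6*N)
1/C(c(13)) = 1/(24 + 6*((-5 + 13)/(5 + 13))) = 1/(24 + 6*(8/18)) = 1/(24 + 6*((1/18)*8)) = 1/(24 + 6*(4/9)) = 1/(24 + 8/3) = 1/(80/3) = 3/80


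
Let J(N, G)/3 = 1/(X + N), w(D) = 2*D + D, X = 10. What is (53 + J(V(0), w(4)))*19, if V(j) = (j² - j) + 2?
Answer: 4047/4 ≈ 1011.8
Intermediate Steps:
V(j) = 2 + j² - j
w(D) = 3*D
J(N, G) = 3/(10 + N)
(53 + J(V(0), w(4)))*19 = (53 + 3/(10 + (2 + 0² - 1*0)))*19 = (53 + 3/(10 + (2 + 0 + 0)))*19 = (53 + 3/(10 + 2))*19 = (53 + 3/12)*19 = (53 + 3*(1/12))*19 = (53 + ¼)*19 = (213/4)*19 = 4047/4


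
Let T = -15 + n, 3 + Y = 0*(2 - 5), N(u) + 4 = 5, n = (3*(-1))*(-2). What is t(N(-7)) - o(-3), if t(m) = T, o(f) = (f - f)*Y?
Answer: -9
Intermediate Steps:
n = 6 (n = -3*(-2) = 6)
N(u) = 1 (N(u) = -4 + 5 = 1)
Y = -3 (Y = -3 + 0*(2 - 5) = -3 + 0*(-3) = -3 + 0 = -3)
o(f) = 0 (o(f) = (f - f)*(-3) = 0*(-3) = 0)
T = -9 (T = -15 + 6 = -9)
t(m) = -9
t(N(-7)) - o(-3) = -9 - 1*0 = -9 + 0 = -9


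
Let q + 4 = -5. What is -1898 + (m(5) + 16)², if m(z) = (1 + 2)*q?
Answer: -1777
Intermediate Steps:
q = -9 (q = -4 - 5 = -9)
m(z) = -27 (m(z) = (1 + 2)*(-9) = 3*(-9) = -27)
-1898 + (m(5) + 16)² = -1898 + (-27 + 16)² = -1898 + (-11)² = -1898 + 121 = -1777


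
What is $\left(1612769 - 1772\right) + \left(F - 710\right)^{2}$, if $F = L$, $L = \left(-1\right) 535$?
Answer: $3161022$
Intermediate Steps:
$L = -535$
$F = -535$
$\left(1612769 - 1772\right) + \left(F - 710\right)^{2} = \left(1612769 - 1772\right) + \left(-535 - 710\right)^{2} = 1610997 + \left(-1245\right)^{2} = 1610997 + 1550025 = 3161022$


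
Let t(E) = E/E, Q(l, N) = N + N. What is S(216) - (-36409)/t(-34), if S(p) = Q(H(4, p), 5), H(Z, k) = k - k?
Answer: 36419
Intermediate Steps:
H(Z, k) = 0
Q(l, N) = 2*N
S(p) = 10 (S(p) = 2*5 = 10)
t(E) = 1
S(216) - (-36409)/t(-34) = 10 - (-36409)/1 = 10 - (-36409) = 10 - 1*(-36409) = 10 + 36409 = 36419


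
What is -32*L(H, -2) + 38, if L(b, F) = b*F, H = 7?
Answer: 486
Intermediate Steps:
L(b, F) = F*b
-32*L(H, -2) + 38 = -(-64)*7 + 38 = -32*(-14) + 38 = 448 + 38 = 486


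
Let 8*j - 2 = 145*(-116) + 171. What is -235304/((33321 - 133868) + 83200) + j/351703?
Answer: 60160746017/4437085048 ≈ 13.559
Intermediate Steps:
j = -16647/8 (j = ¼ + (145*(-116) + 171)/8 = ¼ + (-16820 + 171)/8 = ¼ + (⅛)*(-16649) = ¼ - 16649/8 = -16647/8 ≈ -2080.9)
-235304/((33321 - 133868) + 83200) + j/351703 = -235304/((33321 - 133868) + 83200) - 16647/8/351703 = -235304/(-100547 + 83200) - 16647/8*1/351703 = -235304/(-17347) - 16647/2813624 = -235304*(-1/17347) - 16647/2813624 = 235304/17347 - 16647/2813624 = 60160746017/4437085048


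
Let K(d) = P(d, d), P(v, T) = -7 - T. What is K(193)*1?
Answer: -200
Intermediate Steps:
K(d) = -7 - d
K(193)*1 = (-7 - 1*193)*1 = (-7 - 193)*1 = -200*1 = -200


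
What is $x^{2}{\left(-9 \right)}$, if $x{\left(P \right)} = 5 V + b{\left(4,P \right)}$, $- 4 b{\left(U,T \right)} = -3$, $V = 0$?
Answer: $\frac{9}{16} \approx 0.5625$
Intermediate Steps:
$b{\left(U,T \right)} = \frac{3}{4}$ ($b{\left(U,T \right)} = \left(- \frac{1}{4}\right) \left(-3\right) = \frac{3}{4}$)
$x{\left(P \right)} = \frac{3}{4}$ ($x{\left(P \right)} = 5 \cdot 0 + \frac{3}{4} = 0 + \frac{3}{4} = \frac{3}{4}$)
$x^{2}{\left(-9 \right)} = \left(\frac{3}{4}\right)^{2} = \frac{9}{16}$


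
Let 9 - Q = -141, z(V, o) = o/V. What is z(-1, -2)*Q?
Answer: 300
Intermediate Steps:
Q = 150 (Q = 9 - 1*(-141) = 9 + 141 = 150)
z(-1, -2)*Q = -2/(-1)*150 = -2*(-1)*150 = 2*150 = 300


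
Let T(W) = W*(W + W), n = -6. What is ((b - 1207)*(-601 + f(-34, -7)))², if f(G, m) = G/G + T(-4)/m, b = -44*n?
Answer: 15926293082176/49 ≈ 3.2503e+11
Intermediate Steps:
T(W) = 2*W² (T(W) = W*(2*W) = 2*W²)
b = 264 (b = -44*(-6) = 264)
f(G, m) = 1 + 32/m (f(G, m) = G/G + (2*(-4)²)/m = 1 + (2*16)/m = 1 + 32/m)
((b - 1207)*(-601 + f(-34, -7)))² = ((264 - 1207)*(-601 + (32 - 7)/(-7)))² = (-943*(-601 - ⅐*25))² = (-943*(-601 - 25/7))² = (-943*(-4232/7))² = (3990776/7)² = 15926293082176/49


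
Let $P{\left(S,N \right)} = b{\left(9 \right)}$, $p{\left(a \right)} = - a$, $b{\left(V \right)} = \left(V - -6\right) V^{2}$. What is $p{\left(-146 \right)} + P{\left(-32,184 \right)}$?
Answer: $1361$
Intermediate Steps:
$b{\left(V \right)} = V^{2} \left(6 + V\right)$ ($b{\left(V \right)} = \left(V + 6\right) V^{2} = \left(6 + V\right) V^{2} = V^{2} \left(6 + V\right)$)
$P{\left(S,N \right)} = 1215$ ($P{\left(S,N \right)} = 9^{2} \left(6 + 9\right) = 81 \cdot 15 = 1215$)
$p{\left(-146 \right)} + P{\left(-32,184 \right)} = \left(-1\right) \left(-146\right) + 1215 = 146 + 1215 = 1361$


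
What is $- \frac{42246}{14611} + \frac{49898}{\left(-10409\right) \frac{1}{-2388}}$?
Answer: $\frac{1740554772450}{152085899} \approx 11445.0$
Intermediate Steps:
$- \frac{42246}{14611} + \frac{49898}{\left(-10409\right) \frac{1}{-2388}} = \left(-42246\right) \frac{1}{14611} + \frac{49898}{\left(-10409\right) \left(- \frac{1}{2388}\right)} = - \frac{42246}{14611} + \frac{49898}{\frac{10409}{2388}} = - \frac{42246}{14611} + 49898 \cdot \frac{2388}{10409} = - \frac{42246}{14611} + \frac{119156424}{10409} = \frac{1740554772450}{152085899}$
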